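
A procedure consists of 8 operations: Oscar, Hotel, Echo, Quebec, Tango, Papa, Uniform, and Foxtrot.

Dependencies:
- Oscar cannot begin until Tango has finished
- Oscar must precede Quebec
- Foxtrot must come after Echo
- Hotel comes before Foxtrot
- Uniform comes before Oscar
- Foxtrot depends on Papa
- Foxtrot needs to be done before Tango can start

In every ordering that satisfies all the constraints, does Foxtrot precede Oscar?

Chaining the stated constraints: Foxtrot → Tango → Oscar.
Hence Foxtrot necessarily comes before Oscar.

Yes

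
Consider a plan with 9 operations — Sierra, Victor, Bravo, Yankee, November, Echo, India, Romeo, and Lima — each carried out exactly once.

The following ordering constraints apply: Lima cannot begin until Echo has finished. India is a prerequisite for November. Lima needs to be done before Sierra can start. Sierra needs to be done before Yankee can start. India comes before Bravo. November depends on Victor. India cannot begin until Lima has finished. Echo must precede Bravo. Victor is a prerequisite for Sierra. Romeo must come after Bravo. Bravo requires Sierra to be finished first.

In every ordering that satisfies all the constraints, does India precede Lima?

No

There is a chain Lima → India, which puts Lima before India.
So India never precedes Lima.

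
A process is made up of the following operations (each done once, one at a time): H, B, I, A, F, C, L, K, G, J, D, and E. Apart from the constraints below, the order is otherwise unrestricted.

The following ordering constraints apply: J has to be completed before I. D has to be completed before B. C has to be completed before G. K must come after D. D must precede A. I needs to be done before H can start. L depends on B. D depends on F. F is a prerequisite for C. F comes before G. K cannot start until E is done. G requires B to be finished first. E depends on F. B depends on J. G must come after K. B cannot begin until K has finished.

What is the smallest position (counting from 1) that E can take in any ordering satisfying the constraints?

The only operation forced before E (directly or transitively) is F.
So at minimum 1 operation comes before E, putting E no earlier than position 2. That position is achievable by scheduling exactly that predecessor first.

2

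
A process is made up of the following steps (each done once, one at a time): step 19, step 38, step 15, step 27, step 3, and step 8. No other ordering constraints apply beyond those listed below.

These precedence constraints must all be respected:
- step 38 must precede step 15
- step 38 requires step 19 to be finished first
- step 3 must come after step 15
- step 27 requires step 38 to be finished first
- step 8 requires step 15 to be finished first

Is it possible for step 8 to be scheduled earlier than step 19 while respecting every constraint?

The constraints give a chain step 19 → step 38 → step 15 → step 8, which forces step 19 before step 8.
So no valid ordering can have step 8 before step 19.

No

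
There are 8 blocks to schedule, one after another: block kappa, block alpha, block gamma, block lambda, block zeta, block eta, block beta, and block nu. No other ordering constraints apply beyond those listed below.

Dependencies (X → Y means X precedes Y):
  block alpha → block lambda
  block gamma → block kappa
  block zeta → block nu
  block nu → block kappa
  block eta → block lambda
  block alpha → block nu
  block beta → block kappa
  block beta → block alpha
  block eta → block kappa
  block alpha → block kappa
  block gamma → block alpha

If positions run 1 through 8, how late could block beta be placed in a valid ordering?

Every block that must follow block beta has to come after it. Tracing all chains starting from block beta, those blocks are: block kappa, block alpha, block lambda, block nu — 4 in total.
With 4 mandatory successors out of 8 blocks total, the latest slot for block beta is 8−4 = 4, and it's reachable by doing all non-successors before block beta.

4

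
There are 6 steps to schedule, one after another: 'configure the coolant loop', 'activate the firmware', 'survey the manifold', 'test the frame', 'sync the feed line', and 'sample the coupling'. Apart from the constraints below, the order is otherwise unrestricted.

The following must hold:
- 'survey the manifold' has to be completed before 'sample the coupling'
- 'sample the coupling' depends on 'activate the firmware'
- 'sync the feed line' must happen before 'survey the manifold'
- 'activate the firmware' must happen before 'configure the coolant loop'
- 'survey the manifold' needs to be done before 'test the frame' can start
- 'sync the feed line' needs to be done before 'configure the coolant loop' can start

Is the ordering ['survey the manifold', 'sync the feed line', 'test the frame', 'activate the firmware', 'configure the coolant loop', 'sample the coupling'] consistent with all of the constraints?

No

The sequence places 'survey the manifold' ahead of 'sync the feed line'.
But one of the constraints requires 'sync the feed line' before 'survey the manifold', so this ordering violates it.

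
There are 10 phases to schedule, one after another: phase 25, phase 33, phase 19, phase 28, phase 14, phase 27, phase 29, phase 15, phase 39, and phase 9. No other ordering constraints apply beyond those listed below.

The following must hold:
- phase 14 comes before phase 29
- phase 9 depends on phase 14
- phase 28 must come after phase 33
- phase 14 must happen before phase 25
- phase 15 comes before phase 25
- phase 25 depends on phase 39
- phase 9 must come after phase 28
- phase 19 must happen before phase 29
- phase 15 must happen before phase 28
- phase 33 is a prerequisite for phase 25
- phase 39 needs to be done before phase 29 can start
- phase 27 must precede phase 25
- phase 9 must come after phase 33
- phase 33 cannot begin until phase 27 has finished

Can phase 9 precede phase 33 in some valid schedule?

No

Following phase 33 → phase 9, phase 33 must precede phase 9 in every valid ordering.
So no valid ordering can have phase 9 before phase 33.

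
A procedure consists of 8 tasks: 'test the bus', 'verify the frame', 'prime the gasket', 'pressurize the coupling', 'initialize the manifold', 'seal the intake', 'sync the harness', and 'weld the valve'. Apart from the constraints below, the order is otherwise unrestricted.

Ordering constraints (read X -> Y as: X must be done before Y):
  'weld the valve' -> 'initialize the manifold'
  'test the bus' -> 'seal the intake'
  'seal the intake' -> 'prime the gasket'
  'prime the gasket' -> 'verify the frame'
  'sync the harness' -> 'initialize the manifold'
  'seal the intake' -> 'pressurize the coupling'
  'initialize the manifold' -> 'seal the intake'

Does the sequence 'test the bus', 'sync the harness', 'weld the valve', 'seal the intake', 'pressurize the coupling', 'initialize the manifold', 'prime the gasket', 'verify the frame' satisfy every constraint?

No

Here 'initialize the manifold' comes after 'seal the intake'.
But one of the constraints requires 'initialize the manifold' before 'seal the intake', so this ordering violates it.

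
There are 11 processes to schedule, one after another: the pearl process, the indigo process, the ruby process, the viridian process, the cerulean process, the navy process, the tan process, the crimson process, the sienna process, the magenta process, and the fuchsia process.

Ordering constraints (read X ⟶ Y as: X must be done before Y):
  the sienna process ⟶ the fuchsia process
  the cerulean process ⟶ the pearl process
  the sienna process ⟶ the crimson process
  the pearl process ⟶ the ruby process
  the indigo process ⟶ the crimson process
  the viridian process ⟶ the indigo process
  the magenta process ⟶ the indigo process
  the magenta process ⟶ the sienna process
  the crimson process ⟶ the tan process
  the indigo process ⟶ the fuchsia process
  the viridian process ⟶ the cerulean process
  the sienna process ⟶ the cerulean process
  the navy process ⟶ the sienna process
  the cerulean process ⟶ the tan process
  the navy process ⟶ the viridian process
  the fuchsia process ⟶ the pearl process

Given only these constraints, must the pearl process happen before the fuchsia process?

In fact the dependencies run the other way: the fuchsia process → the pearl process.
So the pearl process never precedes the fuchsia process.

No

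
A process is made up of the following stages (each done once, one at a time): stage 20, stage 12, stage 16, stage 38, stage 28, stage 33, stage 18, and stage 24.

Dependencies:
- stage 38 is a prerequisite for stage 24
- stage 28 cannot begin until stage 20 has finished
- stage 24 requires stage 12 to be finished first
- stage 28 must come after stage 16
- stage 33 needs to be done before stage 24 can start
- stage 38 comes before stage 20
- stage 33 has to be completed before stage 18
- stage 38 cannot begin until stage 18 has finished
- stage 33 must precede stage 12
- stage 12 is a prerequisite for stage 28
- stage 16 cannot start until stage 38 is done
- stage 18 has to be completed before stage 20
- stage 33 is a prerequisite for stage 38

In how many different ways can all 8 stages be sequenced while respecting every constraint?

Stage 33 is the only stage with nothing required before it, so every ordering starts there.
Systematically extending each partial ordering one stage at a time and counting, there are 34 complete orderings.

34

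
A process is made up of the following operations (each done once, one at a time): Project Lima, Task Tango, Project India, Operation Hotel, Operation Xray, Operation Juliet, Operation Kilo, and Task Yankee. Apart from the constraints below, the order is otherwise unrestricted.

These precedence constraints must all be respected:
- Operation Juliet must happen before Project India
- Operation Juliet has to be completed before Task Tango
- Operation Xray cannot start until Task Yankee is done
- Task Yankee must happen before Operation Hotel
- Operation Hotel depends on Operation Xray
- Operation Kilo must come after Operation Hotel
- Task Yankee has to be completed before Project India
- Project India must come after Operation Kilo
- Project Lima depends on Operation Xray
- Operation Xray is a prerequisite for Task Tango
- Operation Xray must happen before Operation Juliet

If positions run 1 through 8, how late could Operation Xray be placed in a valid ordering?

The operations that are forced after Operation Xray, directly or by a chain of constraints, are Project Lima, Task Tango, Project India, Operation Hotel, Operation Juliet, Operation Kilo. That's 6 operations.
With 6 mandatory successors out of 8 operations total, the latest slot for Operation Xray is 8−6 = 2, and it's reachable by doing all non-successors before Operation Xray.

2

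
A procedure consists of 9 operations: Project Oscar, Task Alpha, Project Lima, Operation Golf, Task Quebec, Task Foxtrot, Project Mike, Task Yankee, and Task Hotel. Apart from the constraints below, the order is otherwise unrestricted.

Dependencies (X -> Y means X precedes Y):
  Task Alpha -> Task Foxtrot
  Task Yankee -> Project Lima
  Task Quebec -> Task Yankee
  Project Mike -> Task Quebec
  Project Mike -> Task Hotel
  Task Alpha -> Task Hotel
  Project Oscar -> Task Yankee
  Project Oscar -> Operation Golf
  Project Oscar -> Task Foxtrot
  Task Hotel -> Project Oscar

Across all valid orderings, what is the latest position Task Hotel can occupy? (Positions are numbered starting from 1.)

The operations that are forced after Task Hotel, directly or by a chain of constraints, are Project Oscar, Project Lima, Operation Golf, Task Foxtrot, Task Yankee. That's 5 operations.
So at least 5 operations follow Task Hotel, putting Task Hotel no later than position 4. That position is achievable by scheduling everything else first.

4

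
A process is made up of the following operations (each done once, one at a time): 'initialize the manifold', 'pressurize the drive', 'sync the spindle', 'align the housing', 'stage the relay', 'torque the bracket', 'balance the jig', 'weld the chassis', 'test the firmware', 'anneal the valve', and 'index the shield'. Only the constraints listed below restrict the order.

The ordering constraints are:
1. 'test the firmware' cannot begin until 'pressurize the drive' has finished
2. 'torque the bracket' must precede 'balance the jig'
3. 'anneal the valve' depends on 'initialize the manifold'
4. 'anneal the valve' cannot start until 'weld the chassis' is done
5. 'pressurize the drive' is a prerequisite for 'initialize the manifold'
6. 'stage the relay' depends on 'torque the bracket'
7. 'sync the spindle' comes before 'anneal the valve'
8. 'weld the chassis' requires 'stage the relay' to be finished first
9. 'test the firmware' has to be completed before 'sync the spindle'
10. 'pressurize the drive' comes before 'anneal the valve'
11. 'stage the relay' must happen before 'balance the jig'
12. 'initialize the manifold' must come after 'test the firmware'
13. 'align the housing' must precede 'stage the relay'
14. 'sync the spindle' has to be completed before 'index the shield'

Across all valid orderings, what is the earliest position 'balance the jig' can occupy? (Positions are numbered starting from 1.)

Working backwards through the constraints from 'balance the jig', its full set of required predecessors is 'align the housing', 'stage the relay', 'torque the bracket' — 3 of them.
So at minimum 3 operations come before 'balance the jig', putting 'balance the jig' no earlier than position 4. That position is achievable by scheduling exactly those predecessors first.

4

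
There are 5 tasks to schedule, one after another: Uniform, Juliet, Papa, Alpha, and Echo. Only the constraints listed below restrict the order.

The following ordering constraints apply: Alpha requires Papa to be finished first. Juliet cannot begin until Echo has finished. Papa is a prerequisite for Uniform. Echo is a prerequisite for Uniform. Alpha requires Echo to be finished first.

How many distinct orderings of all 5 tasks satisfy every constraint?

2 tasks have no prerequisites (Papa, Echo), so any of them could come first.
Systematically extending each partial ordering one task at a time and counting, there are 14 complete orderings.

14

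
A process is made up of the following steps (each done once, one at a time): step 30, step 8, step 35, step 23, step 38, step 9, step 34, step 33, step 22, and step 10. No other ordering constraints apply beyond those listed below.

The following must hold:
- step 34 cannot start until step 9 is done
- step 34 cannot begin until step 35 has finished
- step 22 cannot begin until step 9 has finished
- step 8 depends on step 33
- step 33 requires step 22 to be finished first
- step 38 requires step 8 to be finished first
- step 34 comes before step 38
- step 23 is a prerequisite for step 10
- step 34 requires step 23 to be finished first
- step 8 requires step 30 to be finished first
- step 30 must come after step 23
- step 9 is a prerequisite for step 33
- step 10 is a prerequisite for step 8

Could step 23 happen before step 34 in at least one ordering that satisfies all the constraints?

Yes

Step 23 is actually forced before step 34 by the constraints, so certainly some valid ordering has step 23 first.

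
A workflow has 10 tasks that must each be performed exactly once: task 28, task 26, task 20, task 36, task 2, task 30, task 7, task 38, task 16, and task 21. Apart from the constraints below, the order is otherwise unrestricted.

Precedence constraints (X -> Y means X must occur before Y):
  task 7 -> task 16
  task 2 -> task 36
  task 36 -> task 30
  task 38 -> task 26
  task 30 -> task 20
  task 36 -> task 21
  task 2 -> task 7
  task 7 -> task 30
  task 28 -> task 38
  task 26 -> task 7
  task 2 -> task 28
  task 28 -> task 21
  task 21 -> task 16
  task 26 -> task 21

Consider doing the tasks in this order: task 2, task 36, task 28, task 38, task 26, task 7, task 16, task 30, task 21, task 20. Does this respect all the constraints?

Here task 21 comes after task 16.
But one of the constraints requires task 21 before task 16, so this ordering violates it.

No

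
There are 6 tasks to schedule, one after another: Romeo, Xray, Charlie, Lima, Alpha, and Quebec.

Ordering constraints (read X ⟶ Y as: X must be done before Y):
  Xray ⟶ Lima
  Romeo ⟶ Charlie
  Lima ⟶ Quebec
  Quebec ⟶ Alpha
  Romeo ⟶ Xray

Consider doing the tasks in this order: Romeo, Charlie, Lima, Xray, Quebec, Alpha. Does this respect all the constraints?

The sequence places Lima ahead of Xray.
Since Xray is required before Lima, the ordering is invalid.

No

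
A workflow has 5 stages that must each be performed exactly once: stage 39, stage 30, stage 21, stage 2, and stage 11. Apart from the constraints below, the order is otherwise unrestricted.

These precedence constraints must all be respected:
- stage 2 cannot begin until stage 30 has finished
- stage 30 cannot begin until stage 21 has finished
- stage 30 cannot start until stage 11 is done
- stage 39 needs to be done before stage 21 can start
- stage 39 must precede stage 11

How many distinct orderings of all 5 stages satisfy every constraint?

2

Stage 39 is the only stage with nothing required before it, so every ordering starts there.
Counting all ways to extend the partial order to a total order gives 2.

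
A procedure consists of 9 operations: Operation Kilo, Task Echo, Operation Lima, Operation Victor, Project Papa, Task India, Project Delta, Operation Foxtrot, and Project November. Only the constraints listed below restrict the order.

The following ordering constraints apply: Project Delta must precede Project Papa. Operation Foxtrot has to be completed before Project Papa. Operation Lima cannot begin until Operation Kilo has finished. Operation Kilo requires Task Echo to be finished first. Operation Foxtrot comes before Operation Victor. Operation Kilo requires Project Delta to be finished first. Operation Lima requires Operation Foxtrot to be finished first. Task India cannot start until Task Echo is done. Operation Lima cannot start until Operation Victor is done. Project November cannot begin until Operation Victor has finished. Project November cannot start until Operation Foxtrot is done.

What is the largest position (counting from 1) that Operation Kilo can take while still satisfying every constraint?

8

The only operation forced after Operation Kilo (directly or by a chain) is Operation Lima.
So at least 1 operation follows Operation Kilo, putting Operation Kilo no later than position 8. That position is achievable by scheduling everything else first.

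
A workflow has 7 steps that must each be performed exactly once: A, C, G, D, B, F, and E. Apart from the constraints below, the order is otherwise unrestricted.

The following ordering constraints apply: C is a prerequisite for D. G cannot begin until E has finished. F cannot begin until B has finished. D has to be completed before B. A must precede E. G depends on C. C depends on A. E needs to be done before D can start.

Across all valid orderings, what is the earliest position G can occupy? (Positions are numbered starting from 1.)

4

Every step that must precede G has to come before it. Tracing all chains that end at G, those steps are: A, C, E — 3 in total.
So at minimum 3 steps come before G, putting G no earlier than position 4. That position is achievable by scheduling exactly those predecessors first.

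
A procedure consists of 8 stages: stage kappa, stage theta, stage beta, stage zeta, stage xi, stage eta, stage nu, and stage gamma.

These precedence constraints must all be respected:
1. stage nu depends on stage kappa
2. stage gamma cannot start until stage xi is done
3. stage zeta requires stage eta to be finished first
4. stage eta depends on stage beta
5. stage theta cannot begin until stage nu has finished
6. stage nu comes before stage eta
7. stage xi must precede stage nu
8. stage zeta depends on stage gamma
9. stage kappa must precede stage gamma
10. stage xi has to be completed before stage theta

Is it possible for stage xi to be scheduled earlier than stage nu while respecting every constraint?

Every valid ordering already has stage xi before stage nu (the constraints require it), so in particular at least one does.

Yes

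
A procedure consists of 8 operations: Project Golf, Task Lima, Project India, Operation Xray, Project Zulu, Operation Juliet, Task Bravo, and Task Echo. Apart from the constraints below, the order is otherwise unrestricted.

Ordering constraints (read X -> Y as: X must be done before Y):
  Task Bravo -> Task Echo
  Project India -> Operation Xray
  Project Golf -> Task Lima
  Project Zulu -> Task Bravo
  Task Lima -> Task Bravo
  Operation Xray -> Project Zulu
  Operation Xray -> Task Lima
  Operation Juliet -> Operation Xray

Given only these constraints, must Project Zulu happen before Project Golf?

No

Project Zulu and Project Golf are not related by any chain of constraints.
So Project Zulu can come before Project Golf or after — it is not forced.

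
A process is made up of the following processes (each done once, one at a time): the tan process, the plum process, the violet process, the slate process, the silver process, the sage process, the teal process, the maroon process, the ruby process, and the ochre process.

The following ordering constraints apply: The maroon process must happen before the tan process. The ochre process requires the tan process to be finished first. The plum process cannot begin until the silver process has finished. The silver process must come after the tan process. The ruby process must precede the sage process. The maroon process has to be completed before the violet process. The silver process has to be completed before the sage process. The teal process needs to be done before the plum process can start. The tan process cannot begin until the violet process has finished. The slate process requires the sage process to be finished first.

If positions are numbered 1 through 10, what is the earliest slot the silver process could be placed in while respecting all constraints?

The processes that are forced before the silver process, directly or transitively, are the tan process, the violet process, the maroon process. That's 3 processes.
So at minimum 3 processes come before the silver process, putting the silver process no earlier than position 4. That position is achievable by scheduling exactly those predecessors first.

4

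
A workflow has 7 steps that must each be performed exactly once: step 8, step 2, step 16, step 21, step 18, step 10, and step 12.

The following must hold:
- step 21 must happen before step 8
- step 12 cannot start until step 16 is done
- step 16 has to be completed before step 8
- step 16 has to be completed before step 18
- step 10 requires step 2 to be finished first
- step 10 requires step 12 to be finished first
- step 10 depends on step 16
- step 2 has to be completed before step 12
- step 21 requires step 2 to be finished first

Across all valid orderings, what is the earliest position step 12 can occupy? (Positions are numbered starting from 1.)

3

The steps that are forced before step 12, directly or transitively, are step 2, step 16. That's 2 steps.
With 2 mandatory predecessors, the earliest step 12 can sit is position 2+1 = 3, and placing just those 2 first achieves it.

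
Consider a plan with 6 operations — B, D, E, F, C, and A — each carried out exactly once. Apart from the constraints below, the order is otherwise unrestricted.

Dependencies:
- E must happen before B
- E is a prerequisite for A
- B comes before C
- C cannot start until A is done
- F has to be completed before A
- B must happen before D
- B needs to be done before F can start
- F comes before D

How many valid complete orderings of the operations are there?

3

E is the only operation with nothing required before it, so every ordering starts there.
Enumerating by repeatedly choosing an available operation (one whose prerequisites are all placed) gives 3 distinct complete orderings.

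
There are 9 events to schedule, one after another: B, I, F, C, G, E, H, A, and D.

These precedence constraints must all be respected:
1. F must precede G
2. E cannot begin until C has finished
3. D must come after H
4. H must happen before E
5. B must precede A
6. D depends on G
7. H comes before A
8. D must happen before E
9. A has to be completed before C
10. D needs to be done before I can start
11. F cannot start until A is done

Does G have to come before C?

Nothing in the constraints links G and C; they are unordered relative to each other.
A valid ordering placing C before G exists, so the answer is no.

No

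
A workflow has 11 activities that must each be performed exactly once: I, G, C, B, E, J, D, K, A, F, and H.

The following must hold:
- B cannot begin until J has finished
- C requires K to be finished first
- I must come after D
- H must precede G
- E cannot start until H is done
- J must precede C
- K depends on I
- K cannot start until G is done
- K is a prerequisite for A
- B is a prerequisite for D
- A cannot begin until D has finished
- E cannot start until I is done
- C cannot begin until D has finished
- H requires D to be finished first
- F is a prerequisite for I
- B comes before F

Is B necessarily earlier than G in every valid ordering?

Yes

Tracing the constraints gives a chain: B → D → H → G.
So B must precede G in any valid ordering.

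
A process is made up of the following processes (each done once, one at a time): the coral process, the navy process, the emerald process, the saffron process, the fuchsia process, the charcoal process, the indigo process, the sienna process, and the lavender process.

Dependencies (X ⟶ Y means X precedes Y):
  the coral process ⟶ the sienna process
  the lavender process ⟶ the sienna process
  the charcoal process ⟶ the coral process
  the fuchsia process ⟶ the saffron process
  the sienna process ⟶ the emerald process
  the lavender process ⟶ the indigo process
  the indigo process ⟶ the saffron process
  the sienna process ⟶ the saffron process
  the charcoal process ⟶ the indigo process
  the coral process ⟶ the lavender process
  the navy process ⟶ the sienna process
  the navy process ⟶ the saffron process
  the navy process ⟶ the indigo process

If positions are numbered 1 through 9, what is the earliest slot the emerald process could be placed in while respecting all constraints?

The processes that are forced before the emerald process, directly or transitively, are the coral process, the navy process, the charcoal process, the sienna process, the lavender process. That's 5 processes.
So at minimum 5 processes come before the emerald process, putting the emerald process no earlier than position 6. That position is achievable by scheduling exactly those predecessors first.

6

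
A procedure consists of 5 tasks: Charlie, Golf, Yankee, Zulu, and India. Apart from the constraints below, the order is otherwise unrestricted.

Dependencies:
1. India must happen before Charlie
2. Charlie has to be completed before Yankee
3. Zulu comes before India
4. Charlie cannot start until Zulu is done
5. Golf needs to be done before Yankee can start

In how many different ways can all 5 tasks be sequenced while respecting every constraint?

2 tasks have no prerequisites (Golf, Zulu), so any of them could come first.
Systematically extending each partial ordering one task at a time and counting, there are 4 complete orderings.

4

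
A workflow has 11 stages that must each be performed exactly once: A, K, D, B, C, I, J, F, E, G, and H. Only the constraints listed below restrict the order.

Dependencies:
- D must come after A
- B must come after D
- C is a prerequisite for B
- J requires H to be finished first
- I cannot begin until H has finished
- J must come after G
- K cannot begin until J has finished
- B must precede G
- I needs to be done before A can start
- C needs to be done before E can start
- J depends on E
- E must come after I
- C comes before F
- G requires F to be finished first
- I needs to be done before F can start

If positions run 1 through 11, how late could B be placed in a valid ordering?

8

Following every chain forward from B, the stages that must come later are K, J, G — 3 of them.
With 3 mandatory successors out of 11 stages total, the latest slot for B is 11−3 = 8, and it's reachable by doing all non-successors before B.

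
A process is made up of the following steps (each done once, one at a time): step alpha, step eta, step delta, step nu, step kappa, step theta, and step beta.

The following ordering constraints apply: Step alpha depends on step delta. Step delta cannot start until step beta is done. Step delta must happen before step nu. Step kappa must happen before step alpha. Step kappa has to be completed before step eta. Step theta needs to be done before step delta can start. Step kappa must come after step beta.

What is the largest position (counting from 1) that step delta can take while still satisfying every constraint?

5

Following every chain forward from step delta, the steps that must come later are step alpha, step nu — 2 of them.
With 2 mandatory successors out of 7 steps total, the latest slot for step delta is 7−2 = 5, and it's reachable by doing all non-successors before step delta.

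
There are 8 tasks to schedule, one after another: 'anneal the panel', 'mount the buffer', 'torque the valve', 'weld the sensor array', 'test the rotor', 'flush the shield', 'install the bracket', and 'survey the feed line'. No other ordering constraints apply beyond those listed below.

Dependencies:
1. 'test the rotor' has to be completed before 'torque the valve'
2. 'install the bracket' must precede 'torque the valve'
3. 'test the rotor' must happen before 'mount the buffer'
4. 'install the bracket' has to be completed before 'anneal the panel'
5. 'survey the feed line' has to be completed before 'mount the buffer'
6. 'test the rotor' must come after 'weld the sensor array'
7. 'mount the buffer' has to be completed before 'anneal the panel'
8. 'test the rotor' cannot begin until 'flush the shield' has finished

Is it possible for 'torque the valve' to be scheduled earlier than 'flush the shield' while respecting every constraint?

No

The constraints give a chain 'flush the shield' → 'test the rotor' → 'torque the valve', which forces 'flush the shield' before 'torque the valve'.
Hence 'torque the valve' can never be scheduled before 'flush the shield'.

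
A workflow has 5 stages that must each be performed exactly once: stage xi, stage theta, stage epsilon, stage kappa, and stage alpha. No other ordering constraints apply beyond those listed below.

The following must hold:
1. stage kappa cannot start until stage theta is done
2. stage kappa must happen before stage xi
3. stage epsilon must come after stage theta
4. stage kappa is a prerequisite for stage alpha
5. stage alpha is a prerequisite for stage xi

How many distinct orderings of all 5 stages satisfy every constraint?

Stage theta is the only stage with nothing required before it, so every ordering starts there.
Enumerating by repeatedly choosing an available stage (one whose prerequisites are all placed) gives 4 distinct complete orderings.

4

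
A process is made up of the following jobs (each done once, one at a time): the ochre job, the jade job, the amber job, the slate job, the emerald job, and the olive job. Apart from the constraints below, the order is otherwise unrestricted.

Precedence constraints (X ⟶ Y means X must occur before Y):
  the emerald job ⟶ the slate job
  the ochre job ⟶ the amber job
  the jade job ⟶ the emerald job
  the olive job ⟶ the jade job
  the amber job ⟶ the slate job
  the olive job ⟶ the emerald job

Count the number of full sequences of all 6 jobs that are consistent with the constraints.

2 jobs have no prerequisites (the ochre job, the olive job), so any of them could come first.
Systematically extending each partial ordering one job at a time and counting, there are 10 complete orderings.

10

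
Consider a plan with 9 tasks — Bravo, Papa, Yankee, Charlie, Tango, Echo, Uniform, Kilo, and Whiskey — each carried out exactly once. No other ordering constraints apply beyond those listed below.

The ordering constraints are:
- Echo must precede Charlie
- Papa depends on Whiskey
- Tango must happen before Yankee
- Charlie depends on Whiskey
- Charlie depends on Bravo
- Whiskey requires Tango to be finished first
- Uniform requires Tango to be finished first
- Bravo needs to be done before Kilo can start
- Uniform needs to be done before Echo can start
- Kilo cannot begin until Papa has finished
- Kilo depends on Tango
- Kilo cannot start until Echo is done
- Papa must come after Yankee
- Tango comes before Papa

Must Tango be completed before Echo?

Yes

There is a constraint chain Tango → Uniform → Echo.
So Tango must precede Echo in any valid ordering.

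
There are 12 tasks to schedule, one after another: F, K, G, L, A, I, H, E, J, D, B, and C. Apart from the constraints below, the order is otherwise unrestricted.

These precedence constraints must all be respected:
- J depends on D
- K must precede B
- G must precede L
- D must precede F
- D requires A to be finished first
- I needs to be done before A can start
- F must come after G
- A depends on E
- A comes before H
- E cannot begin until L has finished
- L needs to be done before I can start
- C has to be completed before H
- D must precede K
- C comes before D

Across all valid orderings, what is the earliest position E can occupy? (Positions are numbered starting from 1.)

3

Every task that must precede E has to come before it. Tracing all chains that end at E, those tasks are: G, L — 2 in total.
So at minimum 2 tasks come before E, putting E no earlier than position 3. That position is achievable by scheduling exactly those predecessors first.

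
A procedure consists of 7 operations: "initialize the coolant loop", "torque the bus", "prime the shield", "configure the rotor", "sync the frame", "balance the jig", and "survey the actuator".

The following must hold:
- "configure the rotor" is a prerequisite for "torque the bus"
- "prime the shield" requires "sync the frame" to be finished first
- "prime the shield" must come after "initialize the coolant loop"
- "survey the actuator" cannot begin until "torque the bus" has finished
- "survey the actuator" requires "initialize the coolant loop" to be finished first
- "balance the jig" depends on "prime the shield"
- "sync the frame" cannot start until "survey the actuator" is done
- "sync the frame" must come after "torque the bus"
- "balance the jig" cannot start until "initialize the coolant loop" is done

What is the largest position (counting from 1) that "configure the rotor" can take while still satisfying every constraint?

The operations that are forced after "configure the rotor", directly or by a chain of constraints, are "torque the bus", "prime the shield", "sync the frame", "balance the jig", "survey the actuator". That's 5 operations.
So at least 5 operations follow "configure the rotor", putting "configure the rotor" no later than position 2. That position is achievable by scheduling everything else first.

2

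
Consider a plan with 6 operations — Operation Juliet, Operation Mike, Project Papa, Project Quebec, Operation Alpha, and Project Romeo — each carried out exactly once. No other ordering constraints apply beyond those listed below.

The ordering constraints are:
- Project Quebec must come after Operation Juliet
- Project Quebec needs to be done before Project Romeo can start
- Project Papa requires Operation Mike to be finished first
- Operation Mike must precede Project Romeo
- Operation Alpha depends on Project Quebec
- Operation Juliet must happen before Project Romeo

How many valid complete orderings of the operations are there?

26

The operations with no prerequisites are Operation Juliet, Operation Mike; any of them can be placed first.
Systematically extending each partial ordering one operation at a time and counting, there are 26 complete orderings.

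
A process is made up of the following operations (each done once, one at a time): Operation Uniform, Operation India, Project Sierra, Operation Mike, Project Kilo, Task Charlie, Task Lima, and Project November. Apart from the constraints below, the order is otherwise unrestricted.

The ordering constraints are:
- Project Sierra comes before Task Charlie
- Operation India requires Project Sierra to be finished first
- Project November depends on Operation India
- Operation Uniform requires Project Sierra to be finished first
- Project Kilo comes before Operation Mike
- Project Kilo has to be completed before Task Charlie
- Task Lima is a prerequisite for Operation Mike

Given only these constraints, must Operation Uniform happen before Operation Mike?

Nothing in the constraints links Operation Uniform and Operation Mike; they are unordered relative to each other.
So Operation Uniform can come before Operation Mike or after — it is not forced.

No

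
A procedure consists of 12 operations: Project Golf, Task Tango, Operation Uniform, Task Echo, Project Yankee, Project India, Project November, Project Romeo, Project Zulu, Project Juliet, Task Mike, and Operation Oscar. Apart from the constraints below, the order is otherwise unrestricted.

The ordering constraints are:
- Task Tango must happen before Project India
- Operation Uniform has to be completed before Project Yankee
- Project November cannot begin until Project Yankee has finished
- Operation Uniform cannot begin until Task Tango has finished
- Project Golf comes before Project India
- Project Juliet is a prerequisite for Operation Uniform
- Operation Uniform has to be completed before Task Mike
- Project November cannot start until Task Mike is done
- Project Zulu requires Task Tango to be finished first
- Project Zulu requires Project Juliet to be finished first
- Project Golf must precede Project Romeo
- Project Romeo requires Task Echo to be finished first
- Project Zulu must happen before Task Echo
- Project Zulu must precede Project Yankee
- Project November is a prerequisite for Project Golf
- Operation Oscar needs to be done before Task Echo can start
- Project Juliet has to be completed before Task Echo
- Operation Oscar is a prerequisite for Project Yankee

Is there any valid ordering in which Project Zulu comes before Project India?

Yes

The constraints force Project Zulu before Project India, so yes — every valid ordering has Project Zulu earlier.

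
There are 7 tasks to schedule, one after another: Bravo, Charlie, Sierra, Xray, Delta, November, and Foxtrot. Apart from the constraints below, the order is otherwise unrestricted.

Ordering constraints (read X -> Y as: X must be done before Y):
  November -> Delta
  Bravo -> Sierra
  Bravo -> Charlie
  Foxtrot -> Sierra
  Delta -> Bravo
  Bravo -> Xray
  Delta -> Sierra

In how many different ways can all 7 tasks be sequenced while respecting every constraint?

The tasks with no prerequisites are November, Foxtrot; any of them can be placed first.
Counting all ways to extend the partial order to a total order gives 30.

30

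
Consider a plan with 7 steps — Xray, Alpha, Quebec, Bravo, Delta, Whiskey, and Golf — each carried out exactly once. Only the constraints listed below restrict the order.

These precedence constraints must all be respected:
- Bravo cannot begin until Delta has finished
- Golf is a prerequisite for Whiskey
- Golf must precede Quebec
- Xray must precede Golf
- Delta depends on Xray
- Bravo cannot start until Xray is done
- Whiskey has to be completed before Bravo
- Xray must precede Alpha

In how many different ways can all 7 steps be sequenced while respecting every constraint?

66

Only Xray has no prerequisites, so it must go first.
Enumerating by repeatedly choosing an available step (one whose prerequisites are all placed) gives 66 distinct complete orderings.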